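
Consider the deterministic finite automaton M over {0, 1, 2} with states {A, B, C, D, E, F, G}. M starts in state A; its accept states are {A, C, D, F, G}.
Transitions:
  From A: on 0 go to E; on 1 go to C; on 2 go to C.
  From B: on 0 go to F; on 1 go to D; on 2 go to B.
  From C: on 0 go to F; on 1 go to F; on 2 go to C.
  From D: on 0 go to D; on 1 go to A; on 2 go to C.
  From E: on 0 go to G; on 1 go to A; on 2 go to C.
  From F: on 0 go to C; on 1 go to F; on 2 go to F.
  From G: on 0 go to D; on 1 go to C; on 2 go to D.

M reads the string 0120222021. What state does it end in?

A --0--> E
E --1--> A
A --2--> C
C --0--> F
F --2--> F
F --2--> F
F --2--> F
F --0--> C
C --2--> C
C --1--> F

F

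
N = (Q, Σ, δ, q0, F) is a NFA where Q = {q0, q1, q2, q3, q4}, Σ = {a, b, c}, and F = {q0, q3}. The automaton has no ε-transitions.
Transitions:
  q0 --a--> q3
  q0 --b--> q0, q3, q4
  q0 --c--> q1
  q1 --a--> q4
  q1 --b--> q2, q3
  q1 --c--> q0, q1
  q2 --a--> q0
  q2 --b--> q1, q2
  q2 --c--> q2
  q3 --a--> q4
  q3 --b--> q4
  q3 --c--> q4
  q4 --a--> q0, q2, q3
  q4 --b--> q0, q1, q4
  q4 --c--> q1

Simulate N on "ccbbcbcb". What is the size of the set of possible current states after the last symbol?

Start: {q0}
read c: {q1}
read c: {q0, q1}
read b: {q0, q2, q3, q4}
read b: {q0, q1, q2, q3, q4}
read c: {q0, q1, q2, q4}
read b: {q0, q1, q2, q3, q4}
read c: {q0, q1, q2, q4}
read b: {q0, q1, q2, q3, q4}
Final reachable set {q0, q1, q2, q3, q4} has 5 states.

5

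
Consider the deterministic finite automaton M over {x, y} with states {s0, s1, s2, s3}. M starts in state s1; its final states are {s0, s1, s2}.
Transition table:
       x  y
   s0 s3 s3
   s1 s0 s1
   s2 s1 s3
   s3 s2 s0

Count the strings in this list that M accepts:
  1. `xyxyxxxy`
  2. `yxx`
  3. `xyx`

1

`xyxyxxxy`: rejected
`yxx`: rejected
`xyx`: accepted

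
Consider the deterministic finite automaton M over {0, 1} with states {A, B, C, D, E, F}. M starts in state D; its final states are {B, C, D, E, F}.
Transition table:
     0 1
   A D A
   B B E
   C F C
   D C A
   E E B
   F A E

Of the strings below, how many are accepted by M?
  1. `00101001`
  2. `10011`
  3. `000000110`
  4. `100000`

4

`00101001`: accepted
`10011`: accepted
`000000110`: accepted
`100000`: accepted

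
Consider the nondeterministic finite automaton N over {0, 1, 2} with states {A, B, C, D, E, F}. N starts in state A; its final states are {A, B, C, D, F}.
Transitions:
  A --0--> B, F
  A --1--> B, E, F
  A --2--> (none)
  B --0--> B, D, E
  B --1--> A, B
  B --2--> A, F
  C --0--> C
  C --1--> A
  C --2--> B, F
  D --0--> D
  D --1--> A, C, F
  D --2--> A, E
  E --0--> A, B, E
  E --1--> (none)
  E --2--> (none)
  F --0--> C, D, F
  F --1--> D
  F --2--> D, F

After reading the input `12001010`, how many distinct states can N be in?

5

Start: {A}
read 1: {B, E, F}
read 2: {A, D, F}
read 0: {B, C, D, F}
read 0: {B, C, D, E, F}
read 1: {A, B, C, D, F}
read 0: {B, C, D, E, F}
read 1: {A, B, C, D, F}
read 0: {B, C, D, E, F}
Final reachable set {B, C, D, E, F} has 5 states.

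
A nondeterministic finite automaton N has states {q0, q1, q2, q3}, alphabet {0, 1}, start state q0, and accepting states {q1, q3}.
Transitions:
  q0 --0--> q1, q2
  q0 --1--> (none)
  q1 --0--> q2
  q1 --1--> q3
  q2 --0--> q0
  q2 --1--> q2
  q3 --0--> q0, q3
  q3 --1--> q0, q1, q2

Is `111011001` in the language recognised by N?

rejected

Start: {q0}
read 1: {}
The reachable set is empty and stays empty for the remaining 8 symbols.
Reachable ∩ accepting = {} — empty.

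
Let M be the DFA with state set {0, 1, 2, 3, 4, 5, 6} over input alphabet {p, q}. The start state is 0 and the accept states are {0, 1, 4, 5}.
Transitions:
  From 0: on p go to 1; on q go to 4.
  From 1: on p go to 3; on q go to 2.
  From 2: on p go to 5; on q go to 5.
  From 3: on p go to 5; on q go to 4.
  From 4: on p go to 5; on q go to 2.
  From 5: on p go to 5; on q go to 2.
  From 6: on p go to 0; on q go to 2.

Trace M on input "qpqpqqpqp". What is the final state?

5

0 --q--> 4
4 --p--> 5
5 --q--> 2
2 --p--> 5
5 --q--> 2
2 --q--> 5
5 --p--> 5
5 --q--> 2
2 --p--> 5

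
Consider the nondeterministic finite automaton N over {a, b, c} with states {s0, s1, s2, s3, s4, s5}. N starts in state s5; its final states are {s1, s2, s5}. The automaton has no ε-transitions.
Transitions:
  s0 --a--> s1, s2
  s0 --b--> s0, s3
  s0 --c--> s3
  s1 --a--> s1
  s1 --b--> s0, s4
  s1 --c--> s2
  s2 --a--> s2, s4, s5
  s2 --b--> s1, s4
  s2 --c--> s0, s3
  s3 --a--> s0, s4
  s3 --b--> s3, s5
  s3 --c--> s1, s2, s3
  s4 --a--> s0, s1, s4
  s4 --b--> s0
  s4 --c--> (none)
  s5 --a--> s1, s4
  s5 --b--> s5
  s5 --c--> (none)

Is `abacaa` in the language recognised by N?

Start: {s5}
read a: {s1, s4}
read b: {s0, s4}
read a: {s0, s1, s2, s4}
read c: {s0, s2, s3}
read a: {s0, s1, s2, s4, s5}
read a: {s0, s1, s2, s4, s5}
Reachable ∩ accepting = {s1, s2, s5} — nonempty.

accepted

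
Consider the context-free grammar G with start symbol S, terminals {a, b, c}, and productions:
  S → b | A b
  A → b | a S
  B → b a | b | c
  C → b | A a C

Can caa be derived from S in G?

no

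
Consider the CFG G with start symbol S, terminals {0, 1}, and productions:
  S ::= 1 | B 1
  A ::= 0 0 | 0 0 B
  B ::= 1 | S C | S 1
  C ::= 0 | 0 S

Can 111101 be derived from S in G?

yes

S ⇒ B1 ⇒ SC1 ⇒ B1C1 ⇒ S11C1 ⇒ B111C1 ⇒ 1111C1 ⇒ 111101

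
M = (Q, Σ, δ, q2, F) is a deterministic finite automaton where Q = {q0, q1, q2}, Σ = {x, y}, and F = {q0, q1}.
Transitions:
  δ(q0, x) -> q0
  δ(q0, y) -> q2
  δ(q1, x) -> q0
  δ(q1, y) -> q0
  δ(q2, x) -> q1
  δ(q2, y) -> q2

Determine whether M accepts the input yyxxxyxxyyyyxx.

accepted

q2 --y--> q2
q2 --y--> q2
q2 --x--> q1
q1 --x--> q0
q0 --x--> q0
q0 --y--> q2
q2 --x--> q1
q1 --x--> q0
q0 --y--> q2
q2 --y--> q2
q2 --y--> q2
q2 --y--> q2
q2 --x--> q1
q1 --x--> q0
End in state q0, which is an accepting state.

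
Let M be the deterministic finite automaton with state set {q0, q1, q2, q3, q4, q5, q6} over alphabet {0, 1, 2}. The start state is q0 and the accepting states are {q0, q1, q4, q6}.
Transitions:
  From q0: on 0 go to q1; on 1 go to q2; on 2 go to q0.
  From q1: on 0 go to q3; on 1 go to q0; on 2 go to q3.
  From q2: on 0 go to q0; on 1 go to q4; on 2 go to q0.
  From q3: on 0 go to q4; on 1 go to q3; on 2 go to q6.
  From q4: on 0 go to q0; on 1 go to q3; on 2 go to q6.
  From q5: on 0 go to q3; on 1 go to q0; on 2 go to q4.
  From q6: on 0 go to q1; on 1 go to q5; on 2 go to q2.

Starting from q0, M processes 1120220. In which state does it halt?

q1

q0 --1--> q2
q2 --1--> q4
q4 --2--> q6
q6 --0--> q1
q1 --2--> q3
q3 --2--> q6
q6 --0--> q1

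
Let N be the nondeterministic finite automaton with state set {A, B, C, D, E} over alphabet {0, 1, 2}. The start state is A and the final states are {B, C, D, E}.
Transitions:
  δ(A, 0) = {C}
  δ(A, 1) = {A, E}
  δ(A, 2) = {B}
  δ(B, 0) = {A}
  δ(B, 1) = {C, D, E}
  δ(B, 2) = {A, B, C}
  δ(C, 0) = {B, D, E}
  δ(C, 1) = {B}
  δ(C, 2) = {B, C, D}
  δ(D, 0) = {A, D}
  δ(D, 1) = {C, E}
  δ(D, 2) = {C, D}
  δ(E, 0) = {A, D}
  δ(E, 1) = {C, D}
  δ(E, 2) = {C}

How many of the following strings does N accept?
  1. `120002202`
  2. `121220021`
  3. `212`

3

`120002202`: accepted
`121220021`: accepted
`212`: accepted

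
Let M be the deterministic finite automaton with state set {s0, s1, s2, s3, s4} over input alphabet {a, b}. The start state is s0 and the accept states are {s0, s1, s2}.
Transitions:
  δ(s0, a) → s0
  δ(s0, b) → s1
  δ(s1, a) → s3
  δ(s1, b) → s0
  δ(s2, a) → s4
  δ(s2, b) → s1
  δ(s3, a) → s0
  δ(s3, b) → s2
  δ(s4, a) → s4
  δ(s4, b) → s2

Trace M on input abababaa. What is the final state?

s4

s0 --a--> s0
s0 --b--> s1
s1 --a--> s3
s3 --b--> s2
s2 --a--> s4
s4 --b--> s2
s2 --a--> s4
s4 --a--> s4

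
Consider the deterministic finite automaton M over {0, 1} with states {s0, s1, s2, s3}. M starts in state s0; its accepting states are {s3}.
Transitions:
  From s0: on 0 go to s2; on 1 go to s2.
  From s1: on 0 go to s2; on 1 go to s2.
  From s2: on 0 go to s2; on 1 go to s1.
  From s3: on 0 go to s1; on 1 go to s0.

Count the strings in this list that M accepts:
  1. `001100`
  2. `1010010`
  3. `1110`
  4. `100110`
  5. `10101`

`001100`: rejected
`1010010`: rejected
`1110`: rejected
`100110`: rejected
`10101`: rejected

0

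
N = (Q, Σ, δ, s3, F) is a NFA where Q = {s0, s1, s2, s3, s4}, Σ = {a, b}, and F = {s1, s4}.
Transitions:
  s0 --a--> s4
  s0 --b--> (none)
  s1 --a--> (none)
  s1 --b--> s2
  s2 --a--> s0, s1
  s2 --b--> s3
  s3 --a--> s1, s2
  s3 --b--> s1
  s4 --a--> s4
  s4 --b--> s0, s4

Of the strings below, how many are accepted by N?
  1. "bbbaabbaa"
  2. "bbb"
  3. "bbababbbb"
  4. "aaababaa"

2

"bbbaabbaa": accepted
"bbb": rejected
"bbababbbb": rejected
"aaababaa": accepted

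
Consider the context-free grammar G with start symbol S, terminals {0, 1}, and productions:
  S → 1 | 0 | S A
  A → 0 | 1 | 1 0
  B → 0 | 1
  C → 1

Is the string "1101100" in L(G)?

yes

S ⇒ SA ⇒ SAA ⇒ SAAA ⇒ SAAAA ⇒ SAAAAA ⇒ 1AAAAA ⇒ 110AAAA ⇒ 1101AAA ⇒ 11011AA ⇒ 110110A ⇒ 1101100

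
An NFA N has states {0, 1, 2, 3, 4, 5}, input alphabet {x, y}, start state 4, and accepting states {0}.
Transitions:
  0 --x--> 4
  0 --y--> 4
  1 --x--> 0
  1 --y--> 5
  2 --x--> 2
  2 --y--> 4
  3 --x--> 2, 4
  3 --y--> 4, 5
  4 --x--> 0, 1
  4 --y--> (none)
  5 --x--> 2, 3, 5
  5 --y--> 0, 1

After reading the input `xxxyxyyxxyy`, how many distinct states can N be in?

4

Start: {4}
read x: {0, 1}
read x: {0, 4}
read x: {0, 1, 4}
read y: {4, 5}
read x: {0, 1, 2, 3, 5}
read y: {0, 1, 4, 5}
read y: {0, 1, 4, 5}
read x: {0, 1, 2, 3, 4, 5}
read x: {0, 1, 2, 3, 4, 5}
read y: {0, 1, 4, 5}
read y: {0, 1, 4, 5}
Final reachable set {0, 1, 4, 5} has 4 states.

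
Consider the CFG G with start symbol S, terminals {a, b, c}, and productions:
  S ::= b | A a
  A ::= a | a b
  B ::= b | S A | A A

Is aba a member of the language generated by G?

yes

S ⇒ Aa ⇒ aba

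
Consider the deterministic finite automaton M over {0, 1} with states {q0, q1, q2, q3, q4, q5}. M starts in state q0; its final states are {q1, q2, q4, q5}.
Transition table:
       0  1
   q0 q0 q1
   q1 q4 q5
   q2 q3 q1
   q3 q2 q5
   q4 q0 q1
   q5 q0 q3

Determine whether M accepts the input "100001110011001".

q0 --1--> q1
q1 --0--> q4
q4 --0--> q0
q0 --0--> q0
q0 --0--> q0
q0 --1--> q1
q1 --1--> q5
q5 --1--> q3
q3 --0--> q2
q2 --0--> q3
q3 --1--> q5
q5 --1--> q3
q3 --0--> q2
q2 --0--> q3
q3 --1--> q5
End in state q5, which is an accepting state.

accepted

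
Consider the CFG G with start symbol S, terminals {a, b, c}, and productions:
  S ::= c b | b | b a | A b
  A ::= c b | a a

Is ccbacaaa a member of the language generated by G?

no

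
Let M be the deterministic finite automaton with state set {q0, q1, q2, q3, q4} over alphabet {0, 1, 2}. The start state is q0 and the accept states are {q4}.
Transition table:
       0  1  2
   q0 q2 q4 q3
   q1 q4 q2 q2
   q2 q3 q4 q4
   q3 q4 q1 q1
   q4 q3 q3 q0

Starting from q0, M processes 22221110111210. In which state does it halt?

q3

q0 --2--> q3
q3 --2--> q1
q1 --2--> q2
q2 --2--> q4
q4 --1--> q3
q3 --1--> q1
q1 --1--> q2
q2 --0--> q3
q3 --1--> q1
q1 --1--> q2
q2 --1--> q4
q4 --2--> q0
q0 --1--> q4
q4 --0--> q3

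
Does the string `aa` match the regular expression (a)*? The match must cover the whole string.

yes

Split into 2 pieces a · a; each matches a.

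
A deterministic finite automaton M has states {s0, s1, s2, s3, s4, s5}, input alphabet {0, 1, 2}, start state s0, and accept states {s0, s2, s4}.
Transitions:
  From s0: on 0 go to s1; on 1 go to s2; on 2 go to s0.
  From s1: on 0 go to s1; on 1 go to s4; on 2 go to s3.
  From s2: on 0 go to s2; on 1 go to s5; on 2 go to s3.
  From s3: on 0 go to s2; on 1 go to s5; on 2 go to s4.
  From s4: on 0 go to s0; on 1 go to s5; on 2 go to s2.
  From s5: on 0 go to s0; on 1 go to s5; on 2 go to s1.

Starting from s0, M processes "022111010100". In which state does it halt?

s0 --0--> s1
s1 --2--> s3
s3 --2--> s4
s4 --1--> s5
s5 --1--> s5
s5 --1--> s5
s5 --0--> s0
s0 --1--> s2
s2 --0--> s2
s2 --1--> s5
s5 --0--> s0
s0 --0--> s1

s1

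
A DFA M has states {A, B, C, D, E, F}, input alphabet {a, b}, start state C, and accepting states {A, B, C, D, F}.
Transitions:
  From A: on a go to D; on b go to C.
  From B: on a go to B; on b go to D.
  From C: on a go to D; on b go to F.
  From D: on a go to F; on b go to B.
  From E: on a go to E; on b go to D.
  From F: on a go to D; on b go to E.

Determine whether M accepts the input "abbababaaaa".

C --a--> D
D --b--> B
B --b--> D
D --a--> F
F --b--> E
E --a--> E
E --b--> D
D --a--> F
F --a--> D
D --a--> F
F --a--> D
End in state D, which is an accepting state.

accepted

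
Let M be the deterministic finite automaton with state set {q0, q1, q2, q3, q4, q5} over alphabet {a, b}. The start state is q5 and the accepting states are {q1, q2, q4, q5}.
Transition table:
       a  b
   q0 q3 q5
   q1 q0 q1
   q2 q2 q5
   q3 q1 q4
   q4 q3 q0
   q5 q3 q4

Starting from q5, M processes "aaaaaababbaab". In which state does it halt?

q5 --a--> q3
q3 --a--> q1
q1 --a--> q0
q0 --a--> q3
q3 --a--> q1
q1 --a--> q0
q0 --b--> q5
q5 --a--> q3
q3 --b--> q4
q4 --b--> q0
q0 --a--> q3
q3 --a--> q1
q1 --b--> q1

q1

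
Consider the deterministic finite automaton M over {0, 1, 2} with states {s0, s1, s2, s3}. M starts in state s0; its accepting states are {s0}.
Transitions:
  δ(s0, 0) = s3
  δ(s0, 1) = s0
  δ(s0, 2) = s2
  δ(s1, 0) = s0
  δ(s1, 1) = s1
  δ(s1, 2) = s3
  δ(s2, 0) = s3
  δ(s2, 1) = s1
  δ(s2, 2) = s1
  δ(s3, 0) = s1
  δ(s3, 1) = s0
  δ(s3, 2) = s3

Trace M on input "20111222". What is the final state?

s3

s0 --2--> s2
s2 --0--> s3
s3 --1--> s0
s0 --1--> s0
s0 --1--> s0
s0 --2--> s2
s2 --2--> s1
s1 --2--> s3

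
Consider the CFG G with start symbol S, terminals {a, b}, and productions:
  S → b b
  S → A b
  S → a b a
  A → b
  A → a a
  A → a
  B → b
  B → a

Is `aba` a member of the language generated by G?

yes

S ⇒ aba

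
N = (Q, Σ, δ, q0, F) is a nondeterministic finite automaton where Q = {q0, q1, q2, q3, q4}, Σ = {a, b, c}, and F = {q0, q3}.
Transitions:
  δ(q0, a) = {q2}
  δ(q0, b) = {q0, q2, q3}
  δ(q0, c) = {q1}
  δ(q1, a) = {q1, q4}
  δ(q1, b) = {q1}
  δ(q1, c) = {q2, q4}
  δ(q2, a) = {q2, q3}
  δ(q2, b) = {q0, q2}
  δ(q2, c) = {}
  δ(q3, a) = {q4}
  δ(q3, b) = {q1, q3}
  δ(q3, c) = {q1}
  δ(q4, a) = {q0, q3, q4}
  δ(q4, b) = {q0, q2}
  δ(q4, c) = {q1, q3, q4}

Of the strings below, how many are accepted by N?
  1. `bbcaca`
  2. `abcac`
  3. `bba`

3

`bbcaca`: accepted
`abcac`: accepted
`bba`: accepted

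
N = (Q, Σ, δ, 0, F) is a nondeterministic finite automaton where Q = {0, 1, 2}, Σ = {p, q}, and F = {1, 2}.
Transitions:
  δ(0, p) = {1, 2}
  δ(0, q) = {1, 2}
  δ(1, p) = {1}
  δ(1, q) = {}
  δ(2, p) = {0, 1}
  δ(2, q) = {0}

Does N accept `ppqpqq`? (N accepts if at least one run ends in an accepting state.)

rejected

Start: {0}
read p: {1, 2}
read p: {0, 1}
read q: {1, 2}
read p: {0, 1}
read q: {1, 2}
read q: {0}
Reachable ∩ accepting = {} — empty.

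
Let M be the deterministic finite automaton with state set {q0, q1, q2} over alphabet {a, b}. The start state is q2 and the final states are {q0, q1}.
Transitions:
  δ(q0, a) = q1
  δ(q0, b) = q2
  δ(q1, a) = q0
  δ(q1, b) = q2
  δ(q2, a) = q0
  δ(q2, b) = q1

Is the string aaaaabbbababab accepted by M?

rejected

q2 --a--> q0
q0 --a--> q1
q1 --a--> q0
q0 --a--> q1
q1 --a--> q0
q0 --b--> q2
q2 --b--> q1
q1 --b--> q2
q2 --a--> q0
q0 --b--> q2
q2 --a--> q0
q0 --b--> q2
q2 --a--> q0
q0 --b--> q2
End in state q2, which is not an accepting state.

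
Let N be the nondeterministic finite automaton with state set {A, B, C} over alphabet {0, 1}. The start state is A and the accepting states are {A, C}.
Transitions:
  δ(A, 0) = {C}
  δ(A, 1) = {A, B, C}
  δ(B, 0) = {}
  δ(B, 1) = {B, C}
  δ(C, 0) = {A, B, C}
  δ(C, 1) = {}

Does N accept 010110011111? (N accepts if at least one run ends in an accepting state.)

rejected

Start: {A}
read 0: {C}
read 1: {}
The reachable set is empty and stays empty for the remaining 10 symbols.
Reachable ∩ accepting = {} — empty.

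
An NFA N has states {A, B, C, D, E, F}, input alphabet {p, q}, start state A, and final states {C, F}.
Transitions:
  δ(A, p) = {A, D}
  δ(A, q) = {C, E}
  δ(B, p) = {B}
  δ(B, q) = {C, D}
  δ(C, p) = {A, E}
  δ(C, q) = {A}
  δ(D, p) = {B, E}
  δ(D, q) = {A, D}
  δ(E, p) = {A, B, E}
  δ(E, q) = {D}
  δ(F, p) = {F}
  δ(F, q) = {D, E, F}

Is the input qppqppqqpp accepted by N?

Start: {A}
read q: {C, E}
read p: {A, B, E}
read p: {A, B, D, E}
read q: {A, C, D, E}
read p: {A, B, D, E}
read p: {A, B, D, E}
read q: {A, C, D, E}
read q: {A, C, D, E}
read p: {A, B, D, E}
read p: {A, B, D, E}
Reachable ∩ accepting = {} — empty.

rejected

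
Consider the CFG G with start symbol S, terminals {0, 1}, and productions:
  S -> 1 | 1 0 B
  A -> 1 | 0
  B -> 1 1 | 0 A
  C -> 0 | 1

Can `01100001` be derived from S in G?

no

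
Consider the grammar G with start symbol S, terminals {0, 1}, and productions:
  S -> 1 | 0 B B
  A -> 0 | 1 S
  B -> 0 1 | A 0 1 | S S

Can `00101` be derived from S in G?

S ⇒ 0BB ⇒ 001B ⇒ 00101

yes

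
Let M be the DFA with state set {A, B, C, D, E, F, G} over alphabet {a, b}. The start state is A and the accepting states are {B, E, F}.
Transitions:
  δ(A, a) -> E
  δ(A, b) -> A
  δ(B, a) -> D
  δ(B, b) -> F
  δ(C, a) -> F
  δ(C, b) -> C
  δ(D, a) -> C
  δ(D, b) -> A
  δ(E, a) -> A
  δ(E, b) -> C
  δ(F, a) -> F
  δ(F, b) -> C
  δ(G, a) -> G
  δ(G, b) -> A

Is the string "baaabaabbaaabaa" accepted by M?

A --b--> A
A --a--> E
E --a--> A
A --a--> E
E --b--> C
C --a--> F
F --a--> F
F --b--> C
C --b--> C
C --a--> F
F --a--> F
F --a--> F
F --b--> C
C --a--> F
F --a--> F
End in state F, which is an accepting state.

accepted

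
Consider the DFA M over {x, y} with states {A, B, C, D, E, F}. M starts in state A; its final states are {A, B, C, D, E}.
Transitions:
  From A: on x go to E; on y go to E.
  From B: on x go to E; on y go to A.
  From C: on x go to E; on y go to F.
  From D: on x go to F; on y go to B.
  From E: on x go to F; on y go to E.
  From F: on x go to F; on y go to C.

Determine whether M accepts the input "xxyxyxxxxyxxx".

A --x--> E
E --x--> F
F --y--> C
C --x--> E
E --y--> E
E --x--> F
F --x--> F
F --x--> F
F --x--> F
F --y--> C
C --x--> E
E --x--> F
F --x--> F
End in state F, which is not an accepting state.

rejected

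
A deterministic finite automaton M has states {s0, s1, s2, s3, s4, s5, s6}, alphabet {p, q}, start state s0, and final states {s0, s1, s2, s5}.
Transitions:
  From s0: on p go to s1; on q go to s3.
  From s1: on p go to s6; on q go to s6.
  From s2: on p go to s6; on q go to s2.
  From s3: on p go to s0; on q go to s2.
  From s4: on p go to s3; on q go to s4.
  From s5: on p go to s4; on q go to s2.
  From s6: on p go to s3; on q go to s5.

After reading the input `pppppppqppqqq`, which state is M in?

s2

s0 --p--> s1
s1 --p--> s6
s6 --p--> s3
s3 --p--> s0
s0 --p--> s1
s1 --p--> s6
s6 --p--> s3
s3 --q--> s2
s2 --p--> s6
s6 --p--> s3
s3 --q--> s2
s2 --q--> s2
s2 --q--> s2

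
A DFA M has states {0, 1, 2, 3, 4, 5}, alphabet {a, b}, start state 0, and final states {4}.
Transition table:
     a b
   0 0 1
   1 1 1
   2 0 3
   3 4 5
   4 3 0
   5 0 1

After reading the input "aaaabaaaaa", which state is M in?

1

0 --a--> 0
0 --a--> 0
0 --a--> 0
0 --a--> 0
0 --b--> 1
1 --a--> 1
1 --a--> 1
1 --a--> 1
1 --a--> 1
1 --a--> 1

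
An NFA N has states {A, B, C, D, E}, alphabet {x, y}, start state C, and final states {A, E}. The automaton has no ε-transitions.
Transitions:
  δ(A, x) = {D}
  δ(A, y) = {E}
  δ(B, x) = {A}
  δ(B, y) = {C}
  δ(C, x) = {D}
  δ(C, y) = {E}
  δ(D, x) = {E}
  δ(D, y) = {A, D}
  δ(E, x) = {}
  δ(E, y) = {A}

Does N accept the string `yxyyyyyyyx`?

Start: {C}
read y: {E}
read x: {}
The reachable set is empty and stays empty for the remaining 8 symbols.
Reachable ∩ accepting = {} — empty.

rejected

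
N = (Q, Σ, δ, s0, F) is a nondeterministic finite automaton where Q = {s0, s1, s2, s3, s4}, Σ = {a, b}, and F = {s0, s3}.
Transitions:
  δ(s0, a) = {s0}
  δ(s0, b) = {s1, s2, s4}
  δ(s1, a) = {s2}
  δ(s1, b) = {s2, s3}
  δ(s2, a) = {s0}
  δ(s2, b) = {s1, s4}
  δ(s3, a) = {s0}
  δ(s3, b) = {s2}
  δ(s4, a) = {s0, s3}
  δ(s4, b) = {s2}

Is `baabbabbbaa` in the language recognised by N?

Start: {s0}
read b: {s1, s2, s4}
read a: {s0, s2, s3}
read a: {s0}
read b: {s1, s2, s4}
read b: {s1, s2, s3, s4}
read a: {s0, s2, s3}
read b: {s1, s2, s4}
read b: {s1, s2, s3, s4}
read b: {s1, s2, s3, s4}
read a: {s0, s2, s3}
read a: {s0}
Reachable ∩ accepting = {s0} — nonempty.

accepted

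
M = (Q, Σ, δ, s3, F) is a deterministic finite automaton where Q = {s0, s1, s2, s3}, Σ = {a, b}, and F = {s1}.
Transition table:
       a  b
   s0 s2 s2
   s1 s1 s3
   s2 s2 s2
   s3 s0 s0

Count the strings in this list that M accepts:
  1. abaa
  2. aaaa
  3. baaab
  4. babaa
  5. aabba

abaa: rejected
aaaa: rejected
baaab: rejected
babaa: rejected
aabba: rejected

0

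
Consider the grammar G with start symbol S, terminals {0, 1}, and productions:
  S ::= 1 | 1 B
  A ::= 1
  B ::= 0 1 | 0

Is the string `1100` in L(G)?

no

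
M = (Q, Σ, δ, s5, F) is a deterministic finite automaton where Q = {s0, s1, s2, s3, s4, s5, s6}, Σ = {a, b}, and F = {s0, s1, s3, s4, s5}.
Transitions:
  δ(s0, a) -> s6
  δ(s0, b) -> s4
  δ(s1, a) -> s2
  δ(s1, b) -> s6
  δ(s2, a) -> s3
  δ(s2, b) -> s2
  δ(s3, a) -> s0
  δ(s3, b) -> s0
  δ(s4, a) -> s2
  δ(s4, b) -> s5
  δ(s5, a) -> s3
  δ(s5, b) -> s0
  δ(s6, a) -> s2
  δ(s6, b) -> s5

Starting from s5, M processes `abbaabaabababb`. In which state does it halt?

s0

s5 --a--> s3
s3 --b--> s0
s0 --b--> s4
s4 --a--> s2
s2 --a--> s3
s3 --b--> s0
s0 --a--> s6
s6 --a--> s2
s2 --b--> s2
s2 --a--> s3
s3 --b--> s0
s0 --a--> s6
s6 --b--> s5
s5 --b--> s0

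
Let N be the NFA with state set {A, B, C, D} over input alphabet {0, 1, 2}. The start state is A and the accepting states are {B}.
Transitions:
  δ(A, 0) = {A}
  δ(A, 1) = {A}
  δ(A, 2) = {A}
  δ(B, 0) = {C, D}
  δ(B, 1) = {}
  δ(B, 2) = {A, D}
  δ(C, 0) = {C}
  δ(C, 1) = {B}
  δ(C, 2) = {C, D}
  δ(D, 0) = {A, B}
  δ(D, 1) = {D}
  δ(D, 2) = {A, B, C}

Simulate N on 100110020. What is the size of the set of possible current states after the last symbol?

1

Start: {A}
read 1: {A}
read 0: {A}
read 0: {A}
read 1: {A}
read 1: {A}
read 0: {A}
read 0: {A}
read 2: {A}
read 0: {A}
Final reachable set {A} has 1 state.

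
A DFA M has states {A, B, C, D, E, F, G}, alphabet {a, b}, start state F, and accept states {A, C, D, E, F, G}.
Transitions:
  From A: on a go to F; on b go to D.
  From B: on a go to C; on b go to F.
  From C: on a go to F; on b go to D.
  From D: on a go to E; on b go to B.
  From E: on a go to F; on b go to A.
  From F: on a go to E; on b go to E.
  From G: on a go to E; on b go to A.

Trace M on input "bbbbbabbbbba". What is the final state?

F --b--> E
E --b--> A
A --b--> D
D --b--> B
B --b--> F
F --a--> E
E --b--> A
A --b--> D
D --b--> B
B --b--> F
F --b--> E
E --a--> F

F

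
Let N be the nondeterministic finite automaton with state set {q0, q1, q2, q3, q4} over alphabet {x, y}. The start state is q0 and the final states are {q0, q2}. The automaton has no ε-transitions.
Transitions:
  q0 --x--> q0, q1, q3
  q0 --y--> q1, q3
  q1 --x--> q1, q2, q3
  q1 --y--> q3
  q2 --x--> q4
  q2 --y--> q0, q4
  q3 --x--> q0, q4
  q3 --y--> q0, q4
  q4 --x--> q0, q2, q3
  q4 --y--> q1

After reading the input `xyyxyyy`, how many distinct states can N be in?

Start: {q0}
read x: {q0, q1, q3}
read y: {q0, q1, q3, q4}
read y: {q0, q1, q3, q4}
read x: {q0, q1, q2, q3, q4}
read y: {q0, q1, q3, q4}
read y: {q0, q1, q3, q4}
read y: {q0, q1, q3, q4}
Final reachable set {q0, q1, q3, q4} has 4 states.

4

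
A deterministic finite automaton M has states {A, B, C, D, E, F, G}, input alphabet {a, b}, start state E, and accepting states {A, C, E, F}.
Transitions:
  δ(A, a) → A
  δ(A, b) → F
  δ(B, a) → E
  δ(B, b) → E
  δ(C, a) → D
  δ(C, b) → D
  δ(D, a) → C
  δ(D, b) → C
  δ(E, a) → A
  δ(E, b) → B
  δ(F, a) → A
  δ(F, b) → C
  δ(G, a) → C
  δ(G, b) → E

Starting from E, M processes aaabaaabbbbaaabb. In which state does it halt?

D

E --a--> A
A --a--> A
A --a--> A
A --b--> F
F --a--> A
A --a--> A
A --a--> A
A --b--> F
F --b--> C
C --b--> D
D --b--> C
C --a--> D
D --a--> C
C --a--> D
D --b--> C
C --b--> D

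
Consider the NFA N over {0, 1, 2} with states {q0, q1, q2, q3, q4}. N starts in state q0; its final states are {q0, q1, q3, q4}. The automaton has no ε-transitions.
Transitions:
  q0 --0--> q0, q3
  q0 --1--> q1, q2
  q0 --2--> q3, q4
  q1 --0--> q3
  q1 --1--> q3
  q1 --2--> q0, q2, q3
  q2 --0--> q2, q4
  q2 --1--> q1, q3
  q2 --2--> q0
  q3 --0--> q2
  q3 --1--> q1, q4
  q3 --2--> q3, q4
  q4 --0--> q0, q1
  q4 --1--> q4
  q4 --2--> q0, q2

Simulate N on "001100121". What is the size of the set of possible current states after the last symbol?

Start: {q0}
read 0: {q0, q3}
read 0: {q0, q2, q3}
read 1: {q1, q2, q3, q4}
read 1: {q1, q3, q4}
read 0: {q0, q1, q2, q3}
read 0: {q0, q2, q3, q4}
read 1: {q1, q2, q3, q4}
read 2: {q0, q2, q3, q4}
read 1: {q1, q2, q3, q4}
Final reachable set {q1, q2, q3, q4} has 4 states.

4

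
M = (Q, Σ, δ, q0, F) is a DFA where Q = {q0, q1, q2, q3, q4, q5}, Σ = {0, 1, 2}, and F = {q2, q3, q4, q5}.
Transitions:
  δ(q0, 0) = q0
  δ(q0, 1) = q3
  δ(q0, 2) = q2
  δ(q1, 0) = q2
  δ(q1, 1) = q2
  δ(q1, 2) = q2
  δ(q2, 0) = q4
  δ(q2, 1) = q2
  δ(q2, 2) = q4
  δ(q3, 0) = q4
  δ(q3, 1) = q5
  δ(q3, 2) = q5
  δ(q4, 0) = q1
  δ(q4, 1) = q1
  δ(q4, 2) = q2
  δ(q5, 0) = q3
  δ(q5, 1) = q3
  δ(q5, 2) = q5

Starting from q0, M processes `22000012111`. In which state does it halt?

q0 --2--> q2
q2 --2--> q4
q4 --0--> q1
q1 --0--> q2
q2 --0--> q4
q4 --0--> q1
q1 --1--> q2
q2 --2--> q4
q4 --1--> q1
q1 --1--> q2
q2 --1--> q2

q2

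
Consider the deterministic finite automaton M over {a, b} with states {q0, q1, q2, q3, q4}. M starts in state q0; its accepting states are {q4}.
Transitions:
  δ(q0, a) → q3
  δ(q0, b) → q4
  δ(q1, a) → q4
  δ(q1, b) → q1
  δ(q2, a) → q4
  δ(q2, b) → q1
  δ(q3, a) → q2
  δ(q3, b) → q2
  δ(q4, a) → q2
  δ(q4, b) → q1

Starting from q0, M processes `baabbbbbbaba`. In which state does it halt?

q4

q0 --b--> q4
q4 --a--> q2
q2 --a--> q4
q4 --b--> q1
q1 --b--> q1
q1 --b--> q1
q1 --b--> q1
q1 --b--> q1
q1 --b--> q1
q1 --a--> q4
q4 --b--> q1
q1 --a--> q4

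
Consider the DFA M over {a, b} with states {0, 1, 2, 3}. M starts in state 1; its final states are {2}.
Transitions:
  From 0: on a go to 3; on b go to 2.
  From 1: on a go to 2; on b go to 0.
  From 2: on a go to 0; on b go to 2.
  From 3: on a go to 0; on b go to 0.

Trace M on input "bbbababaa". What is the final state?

1 --b--> 0
0 --b--> 2
2 --b--> 2
2 --a--> 0
0 --b--> 2
2 --a--> 0
0 --b--> 2
2 --a--> 0
0 --a--> 3

3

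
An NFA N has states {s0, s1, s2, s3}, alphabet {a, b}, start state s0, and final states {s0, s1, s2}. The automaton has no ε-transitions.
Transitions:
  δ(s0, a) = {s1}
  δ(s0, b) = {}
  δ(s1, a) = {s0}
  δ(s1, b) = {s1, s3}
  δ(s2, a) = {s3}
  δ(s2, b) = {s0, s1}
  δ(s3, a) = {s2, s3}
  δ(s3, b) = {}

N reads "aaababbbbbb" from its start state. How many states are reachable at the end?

2

Start: {s0}
read a: {s1}
read a: {s0}
read a: {s1}
read b: {s1, s3}
read a: {s0, s2, s3}
read b: {s0, s1}
read b: {s1, s3}
read b: {s1, s3}
read b: {s1, s3}
read b: {s1, s3}
read b: {s1, s3}
Final reachable set {s1, s3} has 2 states.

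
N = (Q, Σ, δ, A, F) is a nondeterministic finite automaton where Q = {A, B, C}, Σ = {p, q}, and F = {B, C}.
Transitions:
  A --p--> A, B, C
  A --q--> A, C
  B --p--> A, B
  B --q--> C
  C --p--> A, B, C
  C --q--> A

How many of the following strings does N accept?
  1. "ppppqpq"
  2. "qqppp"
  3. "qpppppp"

"ppppqpq": accepted
"qqppp": accepted
"qpppppp": accepted

3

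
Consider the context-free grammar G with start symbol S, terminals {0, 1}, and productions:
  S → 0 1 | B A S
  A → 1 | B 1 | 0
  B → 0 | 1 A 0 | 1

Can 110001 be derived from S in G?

yes

S ⇒ BAS ⇒ 1A0AS ⇒ 110AS ⇒ 1100S ⇒ 110001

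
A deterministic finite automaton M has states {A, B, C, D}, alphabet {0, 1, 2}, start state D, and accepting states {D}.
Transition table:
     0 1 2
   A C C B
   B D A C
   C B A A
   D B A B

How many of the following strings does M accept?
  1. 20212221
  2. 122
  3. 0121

20212221: rejected
122: rejected
0121: rejected

0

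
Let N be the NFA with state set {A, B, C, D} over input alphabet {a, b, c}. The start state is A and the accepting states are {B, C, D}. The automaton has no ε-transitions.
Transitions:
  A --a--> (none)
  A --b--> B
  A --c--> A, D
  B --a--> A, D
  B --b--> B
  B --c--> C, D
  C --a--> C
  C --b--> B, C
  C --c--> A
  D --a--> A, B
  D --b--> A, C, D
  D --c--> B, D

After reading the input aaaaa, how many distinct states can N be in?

Start: {A}
read a: {}
The reachable set is empty and stays empty for the remaining 4 symbols.
Final reachable set {} has 0 states.

0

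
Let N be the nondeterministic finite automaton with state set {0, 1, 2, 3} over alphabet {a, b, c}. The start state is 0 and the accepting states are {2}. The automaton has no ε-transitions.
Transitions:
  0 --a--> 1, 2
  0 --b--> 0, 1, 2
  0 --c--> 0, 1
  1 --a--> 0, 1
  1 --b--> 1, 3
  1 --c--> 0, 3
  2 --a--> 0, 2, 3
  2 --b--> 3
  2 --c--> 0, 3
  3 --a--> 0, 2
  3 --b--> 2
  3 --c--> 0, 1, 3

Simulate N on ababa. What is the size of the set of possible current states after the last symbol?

4

Start: {0}
read a: {1, 2}
read b: {1, 3}
read a: {0, 1, 2}
read b: {0, 1, 2, 3}
read a: {0, 1, 2, 3}
Final reachable set {0, 1, 2, 3} has 4 states.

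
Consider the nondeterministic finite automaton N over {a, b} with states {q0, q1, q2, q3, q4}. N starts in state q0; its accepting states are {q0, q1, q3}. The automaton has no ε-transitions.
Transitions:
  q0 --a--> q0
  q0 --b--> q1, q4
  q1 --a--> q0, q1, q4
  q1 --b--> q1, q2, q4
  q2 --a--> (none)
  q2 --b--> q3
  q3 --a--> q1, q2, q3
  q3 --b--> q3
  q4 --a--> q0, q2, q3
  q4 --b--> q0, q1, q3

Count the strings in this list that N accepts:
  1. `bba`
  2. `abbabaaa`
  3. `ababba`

`bba`: accepted
`abbabaaa`: accepted
`ababba`: accepted

3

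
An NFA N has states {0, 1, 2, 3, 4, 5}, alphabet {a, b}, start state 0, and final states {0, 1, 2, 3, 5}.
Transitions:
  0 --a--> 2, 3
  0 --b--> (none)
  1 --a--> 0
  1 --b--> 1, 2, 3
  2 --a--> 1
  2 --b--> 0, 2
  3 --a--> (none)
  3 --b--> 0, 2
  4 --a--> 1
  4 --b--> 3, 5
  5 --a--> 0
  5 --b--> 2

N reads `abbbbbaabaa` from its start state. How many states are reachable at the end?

3

Start: {0}
read a: {2, 3}
read b: {0, 2}
read b: {0, 2}
read b: {0, 2}
read b: {0, 2}
read b: {0, 2}
read a: {1, 2, 3}
read a: {0, 1}
read b: {1, 2, 3}
read a: {0, 1}
read a: {0, 2, 3}
Final reachable set {0, 2, 3} has 3 states.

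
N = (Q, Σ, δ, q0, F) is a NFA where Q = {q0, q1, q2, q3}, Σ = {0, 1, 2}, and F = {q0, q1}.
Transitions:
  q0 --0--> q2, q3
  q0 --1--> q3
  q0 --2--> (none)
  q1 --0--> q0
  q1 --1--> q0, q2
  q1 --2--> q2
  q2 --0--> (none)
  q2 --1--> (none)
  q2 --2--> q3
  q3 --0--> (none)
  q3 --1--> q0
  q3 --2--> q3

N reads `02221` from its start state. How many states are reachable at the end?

1

Start: {q0}
read 0: {q2, q3}
read 2: {q3}
read 2: {q3}
read 2: {q3}
read 1: {q0}
Final reachable set {q0} has 1 state.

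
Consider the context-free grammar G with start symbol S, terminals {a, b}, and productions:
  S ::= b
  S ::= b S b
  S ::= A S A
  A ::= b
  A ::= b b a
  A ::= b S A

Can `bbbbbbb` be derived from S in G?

S ⇒ bSb ⇒ bASAb ⇒ bbSAb ⇒ bbbSbAb ⇒ bbbbbAb ⇒ bbbbbbb

yes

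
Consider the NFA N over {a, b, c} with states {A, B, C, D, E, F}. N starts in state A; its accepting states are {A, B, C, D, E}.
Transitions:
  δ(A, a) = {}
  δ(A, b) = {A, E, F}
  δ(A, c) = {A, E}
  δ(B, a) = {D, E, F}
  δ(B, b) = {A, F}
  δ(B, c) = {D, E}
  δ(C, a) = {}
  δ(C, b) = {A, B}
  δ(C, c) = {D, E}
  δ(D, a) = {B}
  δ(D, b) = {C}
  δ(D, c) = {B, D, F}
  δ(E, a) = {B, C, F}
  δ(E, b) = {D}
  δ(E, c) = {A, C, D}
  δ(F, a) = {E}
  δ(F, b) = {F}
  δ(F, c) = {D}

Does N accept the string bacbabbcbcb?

accepted

Start: {A}
read b: {A, E, F}
read a: {B, C, E, F}
read c: {A, C, D, E}
read b: {A, B, C, D, E, F}
read a: {B, C, D, E, F}
read b: {A, B, C, D, F}
read b: {A, B, C, E, F}
read c: {A, C, D, E}
read b: {A, B, C, D, E, F}
read c: {A, B, C, D, E, F}
read b: {A, B, C, D, E, F}
Reachable ∩ accepting = {A, B, C, D, E} — nonempty.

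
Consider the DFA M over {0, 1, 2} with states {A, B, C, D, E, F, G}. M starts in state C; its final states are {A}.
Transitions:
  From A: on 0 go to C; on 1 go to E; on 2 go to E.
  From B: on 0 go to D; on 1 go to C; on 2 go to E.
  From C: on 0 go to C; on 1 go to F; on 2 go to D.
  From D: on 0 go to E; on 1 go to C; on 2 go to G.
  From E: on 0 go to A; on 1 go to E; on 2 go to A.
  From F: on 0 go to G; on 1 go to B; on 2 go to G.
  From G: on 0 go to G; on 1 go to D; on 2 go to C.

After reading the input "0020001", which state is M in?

F

C --0--> C
C --0--> C
C --2--> D
D --0--> E
E --0--> A
A --0--> C
C --1--> F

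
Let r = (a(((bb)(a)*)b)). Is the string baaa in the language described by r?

no

No split of baaa into u·v has a matching u and (((bb)(a)*)b) matching v.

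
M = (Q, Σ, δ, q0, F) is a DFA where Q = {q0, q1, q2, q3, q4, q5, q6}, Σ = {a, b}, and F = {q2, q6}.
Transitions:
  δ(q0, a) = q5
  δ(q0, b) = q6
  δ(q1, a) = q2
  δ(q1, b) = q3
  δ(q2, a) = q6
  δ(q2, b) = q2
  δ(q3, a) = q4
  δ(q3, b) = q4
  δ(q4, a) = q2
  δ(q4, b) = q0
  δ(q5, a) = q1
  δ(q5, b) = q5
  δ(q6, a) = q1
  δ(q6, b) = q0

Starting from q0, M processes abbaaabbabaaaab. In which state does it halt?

q3

q0 --a--> q5
q5 --b--> q5
q5 --b--> q5
q5 --a--> q1
q1 --a--> q2
q2 --a--> q6
q6 --b--> q0
q0 --b--> q6
q6 --a--> q1
q1 --b--> q3
q3 --a--> q4
q4 --a--> q2
q2 --a--> q6
q6 --a--> q1
q1 --b--> q3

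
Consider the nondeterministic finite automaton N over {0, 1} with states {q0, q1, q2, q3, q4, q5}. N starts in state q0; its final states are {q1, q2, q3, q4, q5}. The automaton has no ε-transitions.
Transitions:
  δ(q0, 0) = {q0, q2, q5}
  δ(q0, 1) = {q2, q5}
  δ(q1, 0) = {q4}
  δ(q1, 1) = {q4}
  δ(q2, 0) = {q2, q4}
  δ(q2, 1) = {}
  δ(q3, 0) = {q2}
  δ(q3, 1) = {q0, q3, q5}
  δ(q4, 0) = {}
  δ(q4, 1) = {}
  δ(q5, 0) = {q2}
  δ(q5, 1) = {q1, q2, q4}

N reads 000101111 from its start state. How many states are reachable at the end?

Start: {q0}
read 0: {q0, q2, q5}
read 0: {q0, q2, q4, q5}
read 0: {q0, q2, q4, q5}
read 1: {q1, q2, q4, q5}
read 0: {q2, q4}
read 1: {}
The reachable set is empty and stays empty for the remaining 3 symbols.
Final reachable set {} has 0 states.

0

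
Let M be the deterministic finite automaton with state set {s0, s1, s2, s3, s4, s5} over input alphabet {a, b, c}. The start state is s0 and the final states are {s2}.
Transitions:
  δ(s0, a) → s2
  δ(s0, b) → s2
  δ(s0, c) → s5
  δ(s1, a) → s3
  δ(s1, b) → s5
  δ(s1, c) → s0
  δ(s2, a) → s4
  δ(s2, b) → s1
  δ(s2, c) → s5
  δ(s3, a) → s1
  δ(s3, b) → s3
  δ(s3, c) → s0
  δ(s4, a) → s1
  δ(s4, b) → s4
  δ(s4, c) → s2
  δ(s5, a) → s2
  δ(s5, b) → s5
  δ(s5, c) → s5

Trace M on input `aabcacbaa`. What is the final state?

s1

s0 --a--> s2
s2 --a--> s4
s4 --b--> s4
s4 --c--> s2
s2 --a--> s4
s4 --c--> s2
s2 --b--> s1
s1 --a--> s3
s3 --a--> s1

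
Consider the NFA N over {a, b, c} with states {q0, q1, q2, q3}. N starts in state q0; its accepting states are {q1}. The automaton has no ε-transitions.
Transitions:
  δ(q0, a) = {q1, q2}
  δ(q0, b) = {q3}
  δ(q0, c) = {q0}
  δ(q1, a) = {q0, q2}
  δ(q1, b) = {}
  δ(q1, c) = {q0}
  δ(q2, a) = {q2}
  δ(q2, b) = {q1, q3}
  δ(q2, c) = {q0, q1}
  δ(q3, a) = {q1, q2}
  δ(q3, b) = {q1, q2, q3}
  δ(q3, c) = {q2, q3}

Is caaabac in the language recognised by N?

Start: {q0}
read c: {q0}
read a: {q1, q2}
read a: {q0, q2}
read a: {q1, q2}
read b: {q1, q3}
read a: {q0, q1, q2}
read c: {q0, q1}
Reachable ∩ accepting = {q1} — nonempty.

accepted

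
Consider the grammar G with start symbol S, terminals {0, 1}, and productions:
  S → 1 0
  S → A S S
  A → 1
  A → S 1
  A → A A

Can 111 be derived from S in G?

no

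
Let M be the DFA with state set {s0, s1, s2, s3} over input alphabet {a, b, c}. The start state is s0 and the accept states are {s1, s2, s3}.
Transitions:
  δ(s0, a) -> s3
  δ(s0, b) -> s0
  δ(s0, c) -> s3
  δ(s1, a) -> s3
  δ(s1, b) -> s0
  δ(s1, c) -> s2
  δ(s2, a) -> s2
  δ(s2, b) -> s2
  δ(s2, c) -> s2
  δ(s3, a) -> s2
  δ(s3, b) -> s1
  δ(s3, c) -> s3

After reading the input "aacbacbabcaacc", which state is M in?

s2

s0 --a--> s3
s3 --a--> s2
s2 --c--> s2
s2 --b--> s2
s2 --a--> s2
s2 --c--> s2
s2 --b--> s2
s2 --a--> s2
s2 --b--> s2
s2 --c--> s2
s2 --a--> s2
s2 --a--> s2
s2 --c--> s2
s2 --c--> s2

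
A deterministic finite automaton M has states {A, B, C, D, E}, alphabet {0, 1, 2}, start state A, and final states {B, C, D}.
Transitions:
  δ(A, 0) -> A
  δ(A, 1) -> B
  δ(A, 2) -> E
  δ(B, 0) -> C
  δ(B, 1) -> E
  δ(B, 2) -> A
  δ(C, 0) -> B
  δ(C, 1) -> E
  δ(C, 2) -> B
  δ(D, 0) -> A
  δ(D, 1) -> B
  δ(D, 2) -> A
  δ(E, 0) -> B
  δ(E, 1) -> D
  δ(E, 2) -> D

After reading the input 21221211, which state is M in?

E

A --2--> E
E --1--> D
D --2--> A
A --2--> E
E --1--> D
D --2--> A
A --1--> B
B --1--> E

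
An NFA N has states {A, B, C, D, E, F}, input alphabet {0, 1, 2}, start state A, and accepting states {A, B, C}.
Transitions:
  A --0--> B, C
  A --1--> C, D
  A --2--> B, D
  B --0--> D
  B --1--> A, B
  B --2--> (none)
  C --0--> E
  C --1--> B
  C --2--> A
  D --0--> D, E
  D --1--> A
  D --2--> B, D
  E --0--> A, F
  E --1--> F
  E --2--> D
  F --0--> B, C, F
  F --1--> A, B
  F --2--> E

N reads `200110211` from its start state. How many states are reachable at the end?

4

Start: {A}
read 2: {B, D}
read 0: {D, E}
read 0: {A, D, E, F}
read 1: {A, B, C, D, F}
read 1: {A, B, C, D}
read 0: {B, C, D, E}
read 2: {A, B, D}
read 1: {A, B, C, D}
read 1: {A, B, C, D}
Final reachable set {A, B, C, D} has 4 states.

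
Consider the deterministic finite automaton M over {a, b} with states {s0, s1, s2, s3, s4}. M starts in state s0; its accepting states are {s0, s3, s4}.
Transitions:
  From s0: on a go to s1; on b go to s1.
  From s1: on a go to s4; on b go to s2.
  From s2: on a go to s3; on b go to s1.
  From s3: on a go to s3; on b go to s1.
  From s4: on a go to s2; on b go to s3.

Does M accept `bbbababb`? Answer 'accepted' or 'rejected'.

rejected

s0 --b--> s1
s1 --b--> s2
s2 --b--> s1
s1 --a--> s4
s4 --b--> s3
s3 --a--> s3
s3 --b--> s1
s1 --b--> s2
End in state s2, which is not an accepting state.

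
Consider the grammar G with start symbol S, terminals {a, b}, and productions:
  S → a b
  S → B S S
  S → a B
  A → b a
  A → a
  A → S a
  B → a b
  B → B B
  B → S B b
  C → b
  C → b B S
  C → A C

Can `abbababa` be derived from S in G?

no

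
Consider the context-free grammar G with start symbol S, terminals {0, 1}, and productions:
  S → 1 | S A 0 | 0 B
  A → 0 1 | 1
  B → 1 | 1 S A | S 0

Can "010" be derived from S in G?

S ⇒ 0B ⇒ 0S0 ⇒ 010

yes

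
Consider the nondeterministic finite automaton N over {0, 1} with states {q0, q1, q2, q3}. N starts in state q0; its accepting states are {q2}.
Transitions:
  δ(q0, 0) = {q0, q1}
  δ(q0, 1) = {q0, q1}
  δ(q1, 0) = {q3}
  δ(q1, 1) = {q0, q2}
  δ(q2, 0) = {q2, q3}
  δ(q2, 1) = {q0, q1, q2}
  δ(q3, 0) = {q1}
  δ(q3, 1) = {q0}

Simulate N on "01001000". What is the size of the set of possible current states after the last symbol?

4

Start: {q0}
read 0: {q0, q1}
read 1: {q0, q1, q2}
read 0: {q0, q1, q2, q3}
read 0: {q0, q1, q2, q3}
read 1: {q0, q1, q2}
read 0: {q0, q1, q2, q3}
read 0: {q0, q1, q2, q3}
read 0: {q0, q1, q2, q3}
Final reachable set {q0, q1, q2, q3} has 4 states.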